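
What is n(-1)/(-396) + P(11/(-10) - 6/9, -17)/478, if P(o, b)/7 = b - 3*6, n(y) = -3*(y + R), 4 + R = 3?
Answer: -4162/7887 ≈ -0.52770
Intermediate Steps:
R = -1 (R = -4 + 3 = -1)
n(y) = 3 - 3*y (n(y) = -3*(y - 1) = -3*(-1 + y) = 3 - 3*y)
P(o, b) = -126 + 7*b (P(o, b) = 7*(b - 3*6) = 7*(b - 18) = 7*(-18 + b) = -126 + 7*b)
n(-1)/(-396) + P(11/(-10) - 6/9, -17)/478 = (3 - 3*(-1))/(-396) + (-126 + 7*(-17))/478 = (3 + 3)*(-1/396) + (-126 - 119)*(1/478) = 6*(-1/396) - 245*1/478 = -1/66 - 245/478 = -4162/7887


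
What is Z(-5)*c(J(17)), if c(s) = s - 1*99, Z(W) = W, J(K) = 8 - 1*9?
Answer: 500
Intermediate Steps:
J(K) = -1 (J(K) = 8 - 9 = -1)
c(s) = -99 + s (c(s) = s - 99 = -99 + s)
Z(-5)*c(J(17)) = -5*(-99 - 1) = -5*(-100) = 500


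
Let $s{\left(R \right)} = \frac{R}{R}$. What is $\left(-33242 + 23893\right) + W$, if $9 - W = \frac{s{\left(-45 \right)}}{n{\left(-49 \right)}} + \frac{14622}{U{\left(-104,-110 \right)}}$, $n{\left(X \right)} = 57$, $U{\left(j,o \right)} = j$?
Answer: $- \frac{27267085}{2964} \approx -9199.4$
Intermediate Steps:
$s{\left(R \right)} = 1$
$W = \frac{443351}{2964}$ ($W = 9 - \left(1 \cdot \frac{1}{57} + \frac{14622}{-104}\right) = 9 - \left(1 \cdot \frac{1}{57} + 14622 \left(- \frac{1}{104}\right)\right) = 9 - \left(\frac{1}{57} - \frac{7311}{52}\right) = 9 - - \frac{416675}{2964} = 9 + \frac{416675}{2964} = \frac{443351}{2964} \approx 149.58$)
$\left(-33242 + 23893\right) + W = \left(-33242 + 23893\right) + \frac{443351}{2964} = -9349 + \frac{443351}{2964} = - \frac{27267085}{2964}$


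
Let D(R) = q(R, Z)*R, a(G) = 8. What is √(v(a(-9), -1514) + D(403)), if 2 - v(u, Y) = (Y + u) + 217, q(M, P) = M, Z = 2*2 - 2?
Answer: 10*√1637 ≈ 404.60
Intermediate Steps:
Z = 2 (Z = 4 - 2 = 2)
v(u, Y) = -215 - Y - u (v(u, Y) = 2 - ((Y + u) + 217) = 2 - (217 + Y + u) = 2 + (-217 - Y - u) = -215 - Y - u)
D(R) = R² (D(R) = R*R = R²)
√(v(a(-9), -1514) + D(403)) = √((-215 - 1*(-1514) - 1*8) + 403²) = √((-215 + 1514 - 8) + 162409) = √(1291 + 162409) = √163700 = 10*√1637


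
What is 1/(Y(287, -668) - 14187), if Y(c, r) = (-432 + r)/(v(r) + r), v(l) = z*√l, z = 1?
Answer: -1584830501/22481384468287 - 550*I*√167/22481384468287 ≈ -7.0495e-5 - 3.1615e-10*I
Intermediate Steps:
v(l) = √l (v(l) = 1*√l = √l)
Y(c, r) = (-432 + r)/(r + √r) (Y(c, r) = (-432 + r)/(√r + r) = (-432 + r)/(r + √r))
1/(Y(287, -668) - 14187) = 1/((-432 - 668)/(-668 + √(-668)) - 14187) = 1/(-1100/(-668 + 2*I*√167) - 14187) = 1/(-14187 - 1100/(-668 + 2*I*√167))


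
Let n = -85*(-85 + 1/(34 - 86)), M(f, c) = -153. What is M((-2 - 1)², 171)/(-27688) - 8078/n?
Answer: -11573015423/10404735080 ≈ -1.1123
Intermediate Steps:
n = 375785/52 (n = -85*(-85 + 1/(-52)) = -85*(-85 - 1/52) = -85*(-4421/52) = 375785/52 ≈ 7226.6)
M((-2 - 1)², 171)/(-27688) - 8078/n = -153/(-27688) - 8078/375785/52 = -153*(-1/27688) - 8078*52/375785 = 153/27688 - 420056/375785 = -11573015423/10404735080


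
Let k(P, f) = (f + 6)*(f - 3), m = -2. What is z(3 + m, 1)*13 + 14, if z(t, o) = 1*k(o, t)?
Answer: -168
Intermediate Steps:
k(P, f) = (-3 + f)*(6 + f) (k(P, f) = (6 + f)*(-3 + f) = (-3 + f)*(6 + f))
z(t, o) = -18 + t² + 3*t (z(t, o) = 1*(-18 + t² + 3*t) = -18 + t² + 3*t)
z(3 + m, 1)*13 + 14 = (-18 + (3 - 2)² + 3*(3 - 2))*13 + 14 = (-18 + 1² + 3*1)*13 + 14 = (-18 + 1 + 3)*13 + 14 = -14*13 + 14 = -182 + 14 = -168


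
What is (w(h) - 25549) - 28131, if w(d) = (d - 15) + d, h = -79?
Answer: -53853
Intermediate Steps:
w(d) = -15 + 2*d (w(d) = (-15 + d) + d = -15 + 2*d)
(w(h) - 25549) - 28131 = ((-15 + 2*(-79)) - 25549) - 28131 = ((-15 - 158) - 25549) - 28131 = (-173 - 25549) - 28131 = -25722 - 28131 = -53853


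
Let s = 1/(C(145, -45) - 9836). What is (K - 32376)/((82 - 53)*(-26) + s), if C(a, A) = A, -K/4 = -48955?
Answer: -1614990164/7450275 ≈ -216.77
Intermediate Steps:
K = 195820 (K = -4*(-48955) = 195820)
s = -1/9881 (s = 1/(-45 - 9836) = 1/(-9881) = -1/9881 ≈ -0.00010120)
(K - 32376)/((82 - 53)*(-26) + s) = (195820 - 32376)/((82 - 53)*(-26) - 1/9881) = 163444/(29*(-26) - 1/9881) = 163444/(-754 - 1/9881) = 163444/(-7450275/9881) = 163444*(-9881/7450275) = -1614990164/7450275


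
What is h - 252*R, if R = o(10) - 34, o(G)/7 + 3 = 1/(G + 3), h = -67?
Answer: 177545/13 ≈ 13657.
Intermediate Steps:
o(G) = -21 + 7/(3 + G) (o(G) = -21 + 7/(G + 3) = -21 + 7/(3 + G))
R = -708/13 (R = 7*(-8 - 3*10)/(3 + 10) - 34 = 7*(-8 - 30)/13 - 34 = 7*(1/13)*(-38) - 34 = -266/13 - 34 = -708/13 ≈ -54.462)
h - 252*R = -67 - 252*(-708/13) = -67 + 178416/13 = 177545/13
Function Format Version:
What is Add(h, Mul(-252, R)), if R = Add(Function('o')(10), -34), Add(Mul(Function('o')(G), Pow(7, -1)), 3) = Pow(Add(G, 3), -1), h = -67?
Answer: Rational(177545, 13) ≈ 13657.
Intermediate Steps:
Function('o')(G) = Add(-21, Mul(7, Pow(Add(3, G), -1))) (Function('o')(G) = Add(-21, Mul(7, Pow(Add(G, 3), -1))) = Add(-21, Mul(7, Pow(Add(3, G), -1))))
R = Rational(-708, 13) (R = Add(Mul(7, Pow(Add(3, 10), -1), Add(-8, Mul(-3, 10))), -34) = Add(Mul(7, Pow(13, -1), Add(-8, -30)), -34) = Add(Mul(7, Rational(1, 13), -38), -34) = Add(Rational(-266, 13), -34) = Rational(-708, 13) ≈ -54.462)
Add(h, Mul(-252, R)) = Add(-67, Mul(-252, Rational(-708, 13))) = Add(-67, Rational(178416, 13)) = Rational(177545, 13)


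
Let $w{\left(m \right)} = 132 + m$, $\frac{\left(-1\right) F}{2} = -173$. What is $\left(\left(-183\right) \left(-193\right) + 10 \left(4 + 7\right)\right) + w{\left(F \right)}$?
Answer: $35907$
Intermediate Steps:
$F = 346$ ($F = \left(-2\right) \left(-173\right) = 346$)
$\left(\left(-183\right) \left(-193\right) + 10 \left(4 + 7\right)\right) + w{\left(F \right)} = \left(\left(-183\right) \left(-193\right) + 10 \left(4 + 7\right)\right) + \left(132 + 346\right) = \left(35319 + 10 \cdot 11\right) + 478 = \left(35319 + 110\right) + 478 = 35429 + 478 = 35907$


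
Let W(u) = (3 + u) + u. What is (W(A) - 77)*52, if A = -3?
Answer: -4160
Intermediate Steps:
W(u) = 3 + 2*u
(W(A) - 77)*52 = ((3 + 2*(-3)) - 77)*52 = ((3 - 6) - 77)*52 = (-3 - 77)*52 = -80*52 = -4160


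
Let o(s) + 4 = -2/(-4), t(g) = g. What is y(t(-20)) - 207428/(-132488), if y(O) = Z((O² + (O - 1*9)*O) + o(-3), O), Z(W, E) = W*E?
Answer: -646820803/33122 ≈ -19528.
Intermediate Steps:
o(s) = -7/2 (o(s) = -4 - 2/(-4) = -4 - 2*(-¼) = -4 + ½ = -7/2)
Z(W, E) = E*W
y(O) = O*(-7/2 + O² + O*(-9 + O)) (y(O) = O*((O² + (O - 1*9)*O) - 7/2) = O*((O² + (O - 9)*O) - 7/2) = O*((O² + (-9 + O)*O) - 7/2) = O*((O² + O*(-9 + O)) - 7/2) = O*(-7/2 + O² + O*(-9 + O)))
y(t(-20)) - 207428/(-132488) = (½)*(-20)*(-7 - 18*(-20) + 4*(-20)²) - 207428/(-132488) = (½)*(-20)*(-7 + 360 + 4*400) - 207428*(-1/132488) = (½)*(-20)*(-7 + 360 + 1600) + 51857/33122 = (½)*(-20)*1953 + 51857/33122 = -19530 + 51857/33122 = -646820803/33122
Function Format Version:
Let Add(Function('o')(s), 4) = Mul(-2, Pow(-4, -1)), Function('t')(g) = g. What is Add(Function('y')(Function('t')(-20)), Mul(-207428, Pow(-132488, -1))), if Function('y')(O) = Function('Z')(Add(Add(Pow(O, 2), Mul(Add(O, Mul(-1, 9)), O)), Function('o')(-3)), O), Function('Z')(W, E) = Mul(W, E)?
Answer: Rational(-646820803, 33122) ≈ -19528.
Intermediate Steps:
Function('o')(s) = Rational(-7, 2) (Function('o')(s) = Add(-4, Mul(-2, Pow(-4, -1))) = Add(-4, Mul(-2, Rational(-1, 4))) = Add(-4, Rational(1, 2)) = Rational(-7, 2))
Function('Z')(W, E) = Mul(E, W)
Function('y')(O) = Mul(O, Add(Rational(-7, 2), Pow(O, 2), Mul(O, Add(-9, O)))) (Function('y')(O) = Mul(O, Add(Add(Pow(O, 2), Mul(Add(O, Mul(-1, 9)), O)), Rational(-7, 2))) = Mul(O, Add(Add(Pow(O, 2), Mul(Add(O, -9), O)), Rational(-7, 2))) = Mul(O, Add(Add(Pow(O, 2), Mul(Add(-9, O), O)), Rational(-7, 2))) = Mul(O, Add(Add(Pow(O, 2), Mul(O, Add(-9, O))), Rational(-7, 2))) = Mul(O, Add(Rational(-7, 2), Pow(O, 2), Mul(O, Add(-9, O)))))
Add(Function('y')(Function('t')(-20)), Mul(-207428, Pow(-132488, -1))) = Add(Mul(Rational(1, 2), -20, Add(-7, Mul(-18, -20), Mul(4, Pow(-20, 2)))), Mul(-207428, Pow(-132488, -1))) = Add(Mul(Rational(1, 2), -20, Add(-7, 360, Mul(4, 400))), Mul(-207428, Rational(-1, 132488))) = Add(Mul(Rational(1, 2), -20, Add(-7, 360, 1600)), Rational(51857, 33122)) = Add(Mul(Rational(1, 2), -20, 1953), Rational(51857, 33122)) = Add(-19530, Rational(51857, 33122)) = Rational(-646820803, 33122)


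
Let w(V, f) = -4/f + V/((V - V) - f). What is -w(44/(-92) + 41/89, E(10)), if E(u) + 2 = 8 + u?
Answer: 1019/4094 ≈ 0.24890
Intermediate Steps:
E(u) = 6 + u (E(u) = -2 + (8 + u) = 6 + u)
w(V, f) = -4/f - V/f (w(V, f) = -4/f + V/(0 - f) = -4/f + V/((-f)) = -4/f + V*(-1/f) = -4/f - V/f)
-w(44/(-92) + 41/89, E(10)) = -(-4 - (44/(-92) + 41/89))/(6 + 10) = -(-4 - (44*(-1/92) + 41*(1/89)))/16 = -(-4 - (-11/23 + 41/89))/16 = -(-4 - 1*(-36/2047))/16 = -(-4 + 36/2047)/16 = -(-8152)/(16*2047) = -1*(-1019/4094) = 1019/4094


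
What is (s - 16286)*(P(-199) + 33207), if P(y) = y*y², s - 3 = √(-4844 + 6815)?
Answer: 127779083936 - 23542176*√219 ≈ 1.2743e+11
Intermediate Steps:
s = 3 + 3*√219 (s = 3 + √(-4844 + 6815) = 3 + √1971 = 3 + 3*√219 ≈ 47.396)
P(y) = y³
(s - 16286)*(P(-199) + 33207) = ((3 + 3*√219) - 16286)*((-199)³ + 33207) = (-16283 + 3*√219)*(-7880599 + 33207) = (-16283 + 3*√219)*(-7847392) = 127779083936 - 23542176*√219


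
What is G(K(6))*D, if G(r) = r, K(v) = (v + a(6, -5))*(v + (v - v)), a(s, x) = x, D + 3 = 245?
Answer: 1452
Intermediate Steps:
D = 242 (D = -3 + 245 = 242)
K(v) = v*(-5 + v) (K(v) = (v - 5)*(v + (v - v)) = (-5 + v)*(v + 0) = (-5 + v)*v = v*(-5 + v))
G(K(6))*D = (6*(-5 + 6))*242 = (6*1)*242 = 6*242 = 1452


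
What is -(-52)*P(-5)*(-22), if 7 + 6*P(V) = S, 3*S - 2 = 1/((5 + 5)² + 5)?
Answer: 1140568/945 ≈ 1206.9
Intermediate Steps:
S = 211/315 (S = ⅔ + 1/(3*((5 + 5)² + 5)) = ⅔ + 1/(3*(10² + 5)) = ⅔ + 1/(3*(100 + 5)) = ⅔ + (⅓)/105 = ⅔ + (⅓)*(1/105) = ⅔ + 1/315 = 211/315 ≈ 0.66984)
P(V) = -997/945 (P(V) = -7/6 + (⅙)*(211/315) = -7/6 + 211/1890 = -997/945)
-(-52)*P(-5)*(-22) = -(-52)*(-997)/945*(-22) = -4*12961/945*(-22) = -51844/945*(-22) = 1140568/945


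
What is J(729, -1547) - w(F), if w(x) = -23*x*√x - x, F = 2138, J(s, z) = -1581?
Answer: 557 + 49174*√2138 ≈ 2.2743e+6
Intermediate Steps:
w(x) = -x - 23*x^(3/2) (w(x) = -23*x^(3/2) - x = -x - 23*x^(3/2))
J(729, -1547) - w(F) = -1581 - (-1*2138 - 49174*√2138) = -1581 - (-2138 - 49174*√2138) = -1581 + (2138 + 49174*√2138) = 557 + 49174*√2138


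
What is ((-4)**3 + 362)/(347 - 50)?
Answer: 298/297 ≈ 1.0034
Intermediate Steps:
((-4)**3 + 362)/(347 - 50) = (-64 + 362)/297 = 298*(1/297) = 298/297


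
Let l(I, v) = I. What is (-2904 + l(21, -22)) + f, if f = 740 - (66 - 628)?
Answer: -1581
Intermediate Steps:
f = 1302 (f = 740 - 1*(-562) = 740 + 562 = 1302)
(-2904 + l(21, -22)) + f = (-2904 + 21) + 1302 = -2883 + 1302 = -1581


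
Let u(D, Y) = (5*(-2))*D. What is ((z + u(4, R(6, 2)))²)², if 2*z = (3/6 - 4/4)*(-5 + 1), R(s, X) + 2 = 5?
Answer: 2313441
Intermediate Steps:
R(s, X) = 3 (R(s, X) = -2 + 5 = 3)
z = 1 (z = ((3/6 - 4/4)*(-5 + 1))/2 = ((3*(⅙) - 4*¼)*(-4))/2 = ((½ - 1)*(-4))/2 = (-½*(-4))/2 = (½)*2 = 1)
u(D, Y) = -10*D
((z + u(4, R(6, 2)))²)² = ((1 - 10*4)²)² = ((1 - 40)²)² = ((-39)²)² = 1521² = 2313441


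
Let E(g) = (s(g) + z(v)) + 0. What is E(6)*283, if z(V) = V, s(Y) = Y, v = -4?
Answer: 566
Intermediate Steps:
E(g) = -4 + g (E(g) = (g - 4) + 0 = (-4 + g) + 0 = -4 + g)
E(6)*283 = (-4 + 6)*283 = 2*283 = 566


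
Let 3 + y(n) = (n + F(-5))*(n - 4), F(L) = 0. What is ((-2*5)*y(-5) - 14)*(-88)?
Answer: 38192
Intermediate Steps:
y(n) = -3 + n*(-4 + n) (y(n) = -3 + (n + 0)*(n - 4) = -3 + n*(-4 + n))
((-2*5)*y(-5) - 14)*(-88) = ((-2*5)*(-3 + (-5)² - 4*(-5)) - 14)*(-88) = (-10*(-3 + 25 + 20) - 14)*(-88) = (-10*42 - 14)*(-88) = (-420 - 14)*(-88) = -434*(-88) = 38192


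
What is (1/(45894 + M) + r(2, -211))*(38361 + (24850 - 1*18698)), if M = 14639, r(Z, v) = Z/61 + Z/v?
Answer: 808924555523/779120243 ≈ 1038.3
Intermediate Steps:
r(Z, v) = Z/61 + Z/v (r(Z, v) = Z*(1/61) + Z/v = Z/61 + Z/v)
(1/(45894 + M) + r(2, -211))*(38361 + (24850 - 1*18698)) = (1/(45894 + 14639) + ((1/61)*2 + 2/(-211)))*(38361 + (24850 - 1*18698)) = (1/60533 + (2/61 + 2*(-1/211)))*(38361 + (24850 - 18698)) = (1/60533 + (2/61 - 2/211))*(38361 + 6152) = (1/60533 + 300/12871)*44513 = (18172771/779120243)*44513 = 808924555523/779120243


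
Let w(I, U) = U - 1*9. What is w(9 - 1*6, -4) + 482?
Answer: 469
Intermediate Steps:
w(I, U) = -9 + U (w(I, U) = U - 9 = -9 + U)
w(9 - 1*6, -4) + 482 = (-9 - 4) + 482 = -13 + 482 = 469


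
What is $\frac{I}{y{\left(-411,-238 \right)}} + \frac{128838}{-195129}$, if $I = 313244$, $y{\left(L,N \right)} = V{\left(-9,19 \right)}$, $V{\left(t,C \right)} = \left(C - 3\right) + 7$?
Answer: $\frac{20373341734}{1495989} \approx 13619.0$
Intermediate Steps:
$V{\left(t,C \right)} = 4 + C$ ($V{\left(t,C \right)} = \left(-3 + C\right) + 7 = 4 + C$)
$y{\left(L,N \right)} = 23$ ($y{\left(L,N \right)} = 4 + 19 = 23$)
$\frac{I}{y{\left(-411,-238 \right)}} + \frac{128838}{-195129} = \frac{313244}{23} + \frac{128838}{-195129} = 313244 \cdot \frac{1}{23} + 128838 \left(- \frac{1}{195129}\right) = \frac{313244}{23} - \frac{42946}{65043} = \frac{20373341734}{1495989}$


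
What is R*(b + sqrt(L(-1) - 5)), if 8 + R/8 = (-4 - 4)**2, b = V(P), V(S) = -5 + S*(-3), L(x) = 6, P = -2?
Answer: 896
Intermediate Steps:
V(S) = -5 - 3*S
b = 1 (b = -5 - 3*(-2) = -5 + 6 = 1)
R = 448 (R = -64 + 8*(-4 - 4)**2 = -64 + 8*(-8)**2 = -64 + 8*64 = -64 + 512 = 448)
R*(b + sqrt(L(-1) - 5)) = 448*(1 + sqrt(6 - 5)) = 448*(1 + sqrt(1)) = 448*(1 + 1) = 448*2 = 896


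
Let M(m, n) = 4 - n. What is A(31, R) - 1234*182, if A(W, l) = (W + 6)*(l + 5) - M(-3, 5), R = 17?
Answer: -223773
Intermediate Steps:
A(W, l) = 1 + (5 + l)*(6 + W) (A(W, l) = (W + 6)*(l + 5) - (4 - 1*5) = (6 + W)*(5 + l) - (4 - 5) = (5 + l)*(6 + W) - 1*(-1) = (5 + l)*(6 + W) + 1 = 1 + (5 + l)*(6 + W))
A(31, R) - 1234*182 = (31 + 5*31 + 6*17 + 31*17) - 1234*182 = (31 + 155 + 102 + 527) - 224588 = 815 - 224588 = -223773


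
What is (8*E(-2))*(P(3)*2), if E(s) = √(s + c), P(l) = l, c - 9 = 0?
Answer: 48*√7 ≈ 127.00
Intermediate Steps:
c = 9 (c = 9 + 0 = 9)
E(s) = √(9 + s) (E(s) = √(s + 9) = √(9 + s))
(8*E(-2))*(P(3)*2) = (8*√(9 - 2))*(3*2) = (8*√7)*6 = 48*√7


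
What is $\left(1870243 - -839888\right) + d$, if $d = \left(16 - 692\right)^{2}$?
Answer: $3167107$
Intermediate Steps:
$d = 456976$ ($d = \left(-676\right)^{2} = 456976$)
$\left(1870243 - -839888\right) + d = \left(1870243 - -839888\right) + 456976 = \left(1870243 + 839888\right) + 456976 = 2710131 + 456976 = 3167107$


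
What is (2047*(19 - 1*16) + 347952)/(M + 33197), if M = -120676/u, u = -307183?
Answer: 36257116673/3399224909 ≈ 10.666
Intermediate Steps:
M = 120676/307183 (M = -120676/(-307183) = -120676*(-1/307183) = 120676/307183 ≈ 0.39285)
(2047*(19 - 1*16) + 347952)/(M + 33197) = (2047*(19 - 1*16) + 347952)/(120676/307183 + 33197) = (2047*(19 - 16) + 347952)/(10197674727/307183) = (2047*3 + 347952)*(307183/10197674727) = (6141 + 347952)*(307183/10197674727) = 354093*(307183/10197674727) = 36257116673/3399224909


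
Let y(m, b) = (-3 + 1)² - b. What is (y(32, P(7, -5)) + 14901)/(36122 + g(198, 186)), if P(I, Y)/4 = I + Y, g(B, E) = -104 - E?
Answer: 14897/35832 ≈ 0.41575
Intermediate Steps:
P(I, Y) = 4*I + 4*Y (P(I, Y) = 4*(I + Y) = 4*I + 4*Y)
y(m, b) = 4 - b (y(m, b) = (-2)² - b = 4 - b)
(y(32, P(7, -5)) + 14901)/(36122 + g(198, 186)) = ((4 - (4*7 + 4*(-5))) + 14901)/(36122 + (-104 - 1*186)) = ((4 - (28 - 20)) + 14901)/(36122 + (-104 - 186)) = ((4 - 1*8) + 14901)/(36122 - 290) = ((4 - 8) + 14901)/35832 = (-4 + 14901)*(1/35832) = 14897*(1/35832) = 14897/35832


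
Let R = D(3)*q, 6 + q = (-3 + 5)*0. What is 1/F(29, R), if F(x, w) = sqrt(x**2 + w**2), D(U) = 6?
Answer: sqrt(2137)/2137 ≈ 0.021632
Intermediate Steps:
q = -6 (q = -6 + (-3 + 5)*0 = -6 + 2*0 = -6 + 0 = -6)
R = -36 (R = 6*(-6) = -36)
F(x, w) = sqrt(w**2 + x**2)
1/F(29, R) = 1/(sqrt((-36)**2 + 29**2)) = 1/(sqrt(1296 + 841)) = 1/(sqrt(2137)) = sqrt(2137)/2137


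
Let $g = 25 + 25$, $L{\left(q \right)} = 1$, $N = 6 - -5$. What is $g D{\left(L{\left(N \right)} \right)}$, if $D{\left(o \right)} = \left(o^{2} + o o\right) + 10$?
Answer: $600$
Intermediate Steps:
$N = 11$ ($N = 6 + 5 = 11$)
$D{\left(o \right)} = 10 + 2 o^{2}$ ($D{\left(o \right)} = \left(o^{2} + o^{2}\right) + 10 = 2 o^{2} + 10 = 10 + 2 o^{2}$)
$g = 50$
$g D{\left(L{\left(N \right)} \right)} = 50 \left(10 + 2 \cdot 1^{2}\right) = 50 \left(10 + 2 \cdot 1\right) = 50 \left(10 + 2\right) = 50 \cdot 12 = 600$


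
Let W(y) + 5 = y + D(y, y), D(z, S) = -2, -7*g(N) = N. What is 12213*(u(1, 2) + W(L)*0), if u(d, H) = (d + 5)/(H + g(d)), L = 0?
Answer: 512946/13 ≈ 39457.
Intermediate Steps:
g(N) = -N/7
u(d, H) = (5 + d)/(H - d/7) (u(d, H) = (d + 5)/(H - d/7) = (5 + d)/(H - d/7))
W(y) = -7 + y (W(y) = -5 + (y - 2) = -5 + (-2 + y) = -7 + y)
12213*(u(1, 2) + W(L)*0) = 12213*(7*(5 + 1)/(-1*1 + 7*2) + (-7 + 0)*0) = 12213*(7*6/(-1 + 14) - 7*0) = 12213*(7*6/13 + 0) = 12213*(7*(1/13)*6 + 0) = 12213*(42/13 + 0) = 12213*(42/13) = 512946/13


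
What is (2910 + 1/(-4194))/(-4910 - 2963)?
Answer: -12204539/33019362 ≈ -0.36962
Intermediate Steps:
(2910 + 1/(-4194))/(-4910 - 2963) = (2910 - 1/4194)/(-7873) = (12204539/4194)*(-1/7873) = -12204539/33019362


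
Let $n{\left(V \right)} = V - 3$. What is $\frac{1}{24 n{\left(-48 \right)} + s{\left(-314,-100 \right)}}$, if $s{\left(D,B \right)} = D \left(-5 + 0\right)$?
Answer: $\frac{1}{346} \approx 0.0028902$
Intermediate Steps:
$n{\left(V \right)} = -3 + V$ ($n{\left(V \right)} = V - 3 = -3 + V$)
$s{\left(D,B \right)} = - 5 D$ ($s{\left(D,B \right)} = D \left(-5\right) = - 5 D$)
$\frac{1}{24 n{\left(-48 \right)} + s{\left(-314,-100 \right)}} = \frac{1}{24 \left(-3 - 48\right) - -1570} = \frac{1}{24 \left(-51\right) + 1570} = \frac{1}{-1224 + 1570} = \frac{1}{346}$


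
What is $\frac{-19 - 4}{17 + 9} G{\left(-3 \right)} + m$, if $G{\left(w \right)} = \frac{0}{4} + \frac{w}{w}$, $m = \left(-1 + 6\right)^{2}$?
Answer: $\frac{627}{26} \approx 24.115$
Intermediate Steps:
$m = 25$ ($m = 5^{2} = 25$)
$G{\left(w \right)} = 1$ ($G{\left(w \right)} = 0 \cdot \frac{1}{4} + 1 = 0 + 1 = 1$)
$\frac{-19 - 4}{17 + 9} G{\left(-3 \right)} + m = \frac{-19 - 4}{17 + 9} \cdot 1 + 25 = - \frac{23}{26} \cdot 1 + 25 = \left(-23\right) \frac{1}{26} \cdot 1 + 25 = \left(- \frac{23}{26}\right) 1 + 25 = - \frac{23}{26} + 25 = \frac{627}{26}$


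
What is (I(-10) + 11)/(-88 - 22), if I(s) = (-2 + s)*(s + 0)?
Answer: -131/110 ≈ -1.1909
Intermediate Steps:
I(s) = s*(-2 + s) (I(s) = (-2 + s)*s = s*(-2 + s))
(I(-10) + 11)/(-88 - 22) = (-10*(-2 - 10) + 11)/(-88 - 22) = (-10*(-12) + 11)/(-110) = (120 + 11)*(-1/110) = 131*(-1/110) = -131/110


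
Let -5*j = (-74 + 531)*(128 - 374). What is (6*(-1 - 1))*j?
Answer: -1349064/5 ≈ -2.6981e+5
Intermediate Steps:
j = 112422/5 (j = -(-74 + 531)*(128 - 374)/5 = -457*(-246)/5 = -⅕*(-112422) = 112422/5 ≈ 22484.)
(6*(-1 - 1))*j = (6*(-1 - 1))*(112422/5) = (6*(-2))*(112422/5) = -12*112422/5 = -1349064/5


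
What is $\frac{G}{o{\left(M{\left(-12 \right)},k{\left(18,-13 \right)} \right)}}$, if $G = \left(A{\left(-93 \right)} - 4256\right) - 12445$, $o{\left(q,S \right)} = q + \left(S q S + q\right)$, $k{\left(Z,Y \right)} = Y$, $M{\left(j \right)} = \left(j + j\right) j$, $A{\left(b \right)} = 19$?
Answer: $- \frac{439}{1296} \approx -0.33873$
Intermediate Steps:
$M{\left(j \right)} = 2 j^{2}$ ($M{\left(j \right)} = 2 j j = 2 j^{2}$)
$o{\left(q,S \right)} = 2 q + q S^{2}$ ($o{\left(q,S \right)} = q + \left(q S^{2} + q\right) = q + \left(q + q S^{2}\right) = 2 q + q S^{2}$)
$G = -16682$ ($G = \left(19 - 4256\right) - 12445 = -4237 - 12445 = -16682$)
$\frac{G}{o{\left(M{\left(-12 \right)},k{\left(18,-13 \right)} \right)}} = - \frac{16682}{2 \left(-12\right)^{2} \left(2 + \left(-13\right)^{2}\right)} = - \frac{16682}{2 \cdot 144 \left(2 + 169\right)} = - \frac{16682}{288 \cdot 171} = - \frac{16682}{49248} = \left(-16682\right) \frac{1}{49248} = - \frac{439}{1296}$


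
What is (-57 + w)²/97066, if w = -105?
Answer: 13122/48533 ≈ 0.27037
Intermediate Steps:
(-57 + w)²/97066 = (-57 - 105)²/97066 = (-162)²*(1/97066) = 26244*(1/97066) = 13122/48533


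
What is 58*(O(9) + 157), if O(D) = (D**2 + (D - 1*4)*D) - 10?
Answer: 15834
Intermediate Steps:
O(D) = -10 + D**2 + D*(-4 + D) (O(D) = (D**2 + (D - 4)*D) - 10 = (D**2 + (-4 + D)*D) - 10 = (D**2 + D*(-4 + D)) - 10 = -10 + D**2 + D*(-4 + D))
58*(O(9) + 157) = 58*((-10 - 4*9 + 2*9**2) + 157) = 58*((-10 - 36 + 2*81) + 157) = 58*((-10 - 36 + 162) + 157) = 58*(116 + 157) = 58*273 = 15834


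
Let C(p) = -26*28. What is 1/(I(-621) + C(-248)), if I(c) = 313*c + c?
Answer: -1/195722 ≈ -5.1093e-6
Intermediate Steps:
I(c) = 314*c
C(p) = -728
1/(I(-621) + C(-248)) = 1/(314*(-621) - 728) = 1/(-194994 - 728) = 1/(-195722) = -1/195722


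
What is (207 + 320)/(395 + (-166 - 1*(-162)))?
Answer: 31/23 ≈ 1.3478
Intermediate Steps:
(207 + 320)/(395 + (-166 - 1*(-162))) = 527/(395 + (-166 + 162)) = 527/(395 - 4) = 527/391 = 527*(1/391) = 31/23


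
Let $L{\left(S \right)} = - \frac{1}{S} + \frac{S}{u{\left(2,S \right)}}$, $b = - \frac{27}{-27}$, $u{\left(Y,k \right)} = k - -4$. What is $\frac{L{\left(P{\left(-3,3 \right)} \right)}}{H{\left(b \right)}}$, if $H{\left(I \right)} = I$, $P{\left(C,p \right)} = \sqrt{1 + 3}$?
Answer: $- \frac{1}{6} \approx -0.16667$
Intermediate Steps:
$u{\left(Y,k \right)} = 4 + k$ ($u{\left(Y,k \right)} = k + 4 = 4 + k$)
$P{\left(C,p \right)} = 2$ ($P{\left(C,p \right)} = \sqrt{4} = 2$)
$b = 1$ ($b = \left(-27\right) \left(- \frac{1}{27}\right) = 1$)
$L{\left(S \right)} = - \frac{1}{S} + \frac{S}{4 + S}$
$\frac{L{\left(P{\left(-3,3 \right)} \right)}}{H{\left(b \right)}} = \frac{\frac{1}{2} \frac{1}{4 + 2} \left(-4 + 2^{2} - 2\right)}{1} = \frac{-4 + 4 - 2}{2 \cdot 6} \cdot 1 = \frac{1}{2} \cdot \frac{1}{6} \left(-2\right) 1 = \left(- \frac{1}{6}\right) 1 = - \frac{1}{6}$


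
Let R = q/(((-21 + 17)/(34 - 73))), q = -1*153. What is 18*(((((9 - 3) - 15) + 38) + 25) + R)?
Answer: -51759/2 ≈ -25880.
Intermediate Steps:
q = -153
R = -5967/4 (R = -153*(34 - 73)/(-21 + 17) = -153/((-4/(-39))) = -153/((-4*(-1/39))) = -153/4/39 = -153*39/4 = -5967/4 ≈ -1491.8)
18*(((((9 - 3) - 15) + 38) + 25) + R) = 18*(((((9 - 3) - 15) + 38) + 25) - 5967/4) = 18*((((6 - 15) + 38) + 25) - 5967/4) = 18*(((-9 + 38) + 25) - 5967/4) = 18*((29 + 25) - 5967/4) = 18*(54 - 5967/4) = 18*(-5751/4) = -51759/2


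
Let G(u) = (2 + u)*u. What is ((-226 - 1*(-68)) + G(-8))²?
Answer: 12100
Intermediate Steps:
G(u) = u*(2 + u)
((-226 - 1*(-68)) + G(-8))² = ((-226 - 1*(-68)) - 8*(2 - 8))² = ((-226 + 68) - 8*(-6))² = (-158 + 48)² = (-110)² = 12100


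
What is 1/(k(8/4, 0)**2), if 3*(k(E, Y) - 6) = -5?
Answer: 9/169 ≈ 0.053254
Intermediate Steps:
k(E, Y) = 13/3 (k(E, Y) = 6 + (1/3)*(-5) = 6 - 5/3 = 13/3)
1/(k(8/4, 0)**2) = 1/((13/3)**2) = 1/(169/9) = 9/169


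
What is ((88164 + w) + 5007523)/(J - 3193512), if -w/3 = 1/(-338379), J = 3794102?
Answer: 287378911896/33871173935 ≈ 8.4845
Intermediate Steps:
w = 1/112793 (w = -3/(-338379) = -3*(-1/338379) = 1/112793 ≈ 8.8658e-6)
((88164 + w) + 5007523)/(J - 3193512) = ((88164 + 1/112793) + 5007523)/(3794102 - 3193512) = (9944282053/112793 + 5007523)/600590 = (574757823792/112793)*(1/600590) = 287378911896/33871173935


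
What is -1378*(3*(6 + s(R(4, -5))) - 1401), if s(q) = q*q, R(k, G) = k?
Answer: 1839630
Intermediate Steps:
s(q) = q**2
-1378*(3*(6 + s(R(4, -5))) - 1401) = -1378*(3*(6 + 4**2) - 1401) = -1378*(3*(6 + 16) - 1401) = -1378*(3*22 - 1401) = -1378*(66 - 1401) = -1378*(-1335) = 1839630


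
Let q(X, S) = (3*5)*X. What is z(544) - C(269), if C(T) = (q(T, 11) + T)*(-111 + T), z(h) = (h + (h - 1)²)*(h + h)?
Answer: 320707552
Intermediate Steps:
q(X, S) = 15*X
z(h) = 2*h*(h + (-1 + h)²) (z(h) = (h + (-1 + h)²)*(2*h) = 2*h*(h + (-1 + h)²))
C(T) = 16*T*(-111 + T) (C(T) = (15*T + T)*(-111 + T) = (16*T)*(-111 + T) = 16*T*(-111 + T))
z(544) - C(269) = 2*544*(544 + (-1 + 544)²) - 16*269*(-111 + 269) = 2*544*(544 + 543²) - 16*269*158 = 2*544*(544 + 294849) - 1*680032 = 2*544*295393 - 680032 = 321387584 - 680032 = 320707552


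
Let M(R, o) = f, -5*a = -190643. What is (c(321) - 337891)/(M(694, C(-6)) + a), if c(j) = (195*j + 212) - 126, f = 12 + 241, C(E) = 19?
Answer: -688025/95954 ≈ -7.1704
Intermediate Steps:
f = 253
a = 190643/5 (a = -⅕*(-190643) = 190643/5 ≈ 38129.)
c(j) = 86 + 195*j (c(j) = (212 + 195*j) - 126 = 86 + 195*j)
M(R, o) = 253
(c(321) - 337891)/(M(694, C(-6)) + a) = ((86 + 195*321) - 337891)/(253 + 190643/5) = ((86 + 62595) - 337891)/(191908/5) = (62681 - 337891)*(5/191908) = -275210*5/191908 = -688025/95954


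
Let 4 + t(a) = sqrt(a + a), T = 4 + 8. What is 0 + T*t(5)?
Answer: -48 + 12*sqrt(10) ≈ -10.053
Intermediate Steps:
T = 12
t(a) = -4 + sqrt(2)*sqrt(a) (t(a) = -4 + sqrt(a + a) = -4 + sqrt(2*a) = -4 + sqrt(2)*sqrt(a))
0 + T*t(5) = 0 + 12*(-4 + sqrt(2)*sqrt(5)) = 0 + 12*(-4 + sqrt(10)) = 0 + (-48 + 12*sqrt(10)) = -48 + 12*sqrt(10)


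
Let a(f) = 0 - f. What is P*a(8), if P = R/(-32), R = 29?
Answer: 29/4 ≈ 7.2500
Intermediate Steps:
a(f) = -f
P = -29/32 (P = 29/(-32) = 29*(-1/32) = -29/32 ≈ -0.90625)
P*a(8) = -(-29)*8/32 = -29/32*(-8) = 29/4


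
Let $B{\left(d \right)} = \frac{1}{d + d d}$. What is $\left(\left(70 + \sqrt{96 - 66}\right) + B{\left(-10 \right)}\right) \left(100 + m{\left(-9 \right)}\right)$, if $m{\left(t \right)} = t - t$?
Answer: $\frac{63010}{9} + 100 \sqrt{30} \approx 7548.8$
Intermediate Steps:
$m{\left(t \right)} = 0$
$B{\left(d \right)} = \frac{1}{d + d^{2}}$
$\left(\left(70 + \sqrt{96 - 66}\right) + B{\left(-10 \right)}\right) \left(100 + m{\left(-9 \right)}\right) = \left(\left(70 + \sqrt{96 - 66}\right) + \frac{1}{\left(-10\right) \left(1 - 10\right)}\right) \left(100 + 0\right) = \left(\left(70 + \sqrt{30}\right) - \frac{1}{10 \left(-9\right)}\right) 100 = \left(\left(70 + \sqrt{30}\right) - - \frac{1}{90}\right) 100 = \left(\left(70 + \sqrt{30}\right) + \frac{1}{90}\right) 100 = \left(\frac{6301}{90} + \sqrt{30}\right) 100 = \frac{63010}{9} + 100 \sqrt{30}$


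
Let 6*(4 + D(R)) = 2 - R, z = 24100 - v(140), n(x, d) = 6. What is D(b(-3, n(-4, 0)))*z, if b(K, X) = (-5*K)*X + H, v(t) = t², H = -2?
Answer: -82500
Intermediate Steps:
b(K, X) = -2 - 5*K*X (b(K, X) = (-5*K)*X - 2 = -5*K*X - 2 = -2 - 5*K*X)
z = 4500 (z = 24100 - 1*140² = 24100 - 1*19600 = 24100 - 19600 = 4500)
D(R) = -11/3 - R/6 (D(R) = -4 + (2 - R)/6 = -4 + (⅓ - R/6) = -11/3 - R/6)
D(b(-3, n(-4, 0)))*z = (-11/3 - (-2 - 5*(-3)*6)/6)*4500 = (-11/3 - (-2 + 90)/6)*4500 = (-11/3 - ⅙*88)*4500 = (-11/3 - 44/3)*4500 = -55/3*4500 = -82500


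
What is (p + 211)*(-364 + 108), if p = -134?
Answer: -19712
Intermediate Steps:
(p + 211)*(-364 + 108) = (-134 + 211)*(-364 + 108) = 77*(-256) = -19712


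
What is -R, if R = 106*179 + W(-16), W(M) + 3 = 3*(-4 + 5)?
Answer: -18974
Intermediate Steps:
W(M) = 0 (W(M) = -3 + 3*(-4 + 5) = -3 + 3*1 = -3 + 3 = 0)
R = 18974 (R = 106*179 + 0 = 18974 + 0 = 18974)
-R = -1*18974 = -18974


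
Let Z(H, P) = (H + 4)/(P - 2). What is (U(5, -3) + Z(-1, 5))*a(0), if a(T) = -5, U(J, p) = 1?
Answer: -10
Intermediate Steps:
Z(H, P) = (4 + H)/(-2 + P)
(U(5, -3) + Z(-1, 5))*a(0) = (1 + (4 - 1)/(-2 + 5))*(-5) = (1 + 3/3)*(-5) = (1 + (⅓)*3)*(-5) = (1 + 1)*(-5) = 2*(-5) = -10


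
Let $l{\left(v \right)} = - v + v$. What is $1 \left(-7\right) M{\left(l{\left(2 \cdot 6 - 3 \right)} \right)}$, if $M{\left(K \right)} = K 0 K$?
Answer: $0$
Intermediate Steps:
$l{\left(v \right)} = 0$
$M{\left(K \right)} = 0$ ($M{\left(K \right)} = 0 K = 0$)
$1 \left(-7\right) M{\left(l{\left(2 \cdot 6 - 3 \right)} \right)} = 1 \left(-7\right) 0 = \left(-7\right) 0 = 0$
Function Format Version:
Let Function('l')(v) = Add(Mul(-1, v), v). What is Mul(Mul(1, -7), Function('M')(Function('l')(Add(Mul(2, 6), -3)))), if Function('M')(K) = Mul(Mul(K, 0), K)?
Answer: 0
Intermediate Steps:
Function('l')(v) = 0
Function('M')(K) = 0 (Function('M')(K) = Mul(0, K) = 0)
Mul(Mul(1, -7), Function('M')(Function('l')(Add(Mul(2, 6), -3)))) = Mul(Mul(1, -7), 0) = Mul(-7, 0) = 0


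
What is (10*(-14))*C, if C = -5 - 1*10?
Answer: 2100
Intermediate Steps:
C = -15 (C = -5 - 10 = -15)
(10*(-14))*C = (10*(-14))*(-15) = -140*(-15) = 2100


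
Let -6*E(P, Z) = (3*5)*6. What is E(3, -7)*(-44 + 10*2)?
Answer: 360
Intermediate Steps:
E(P, Z) = -15 (E(P, Z) = -3*5*6/6 = -5*6/2 = -1/6*90 = -15)
E(3, -7)*(-44 + 10*2) = -15*(-44 + 10*2) = -15*(-44 + 20) = -15*(-24) = 360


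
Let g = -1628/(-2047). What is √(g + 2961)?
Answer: √12410541365/2047 ≈ 54.422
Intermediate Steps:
g = 1628/2047 (g = -1628*(-1/2047) = 1628/2047 ≈ 0.79531)
√(g + 2961) = √(1628/2047 + 2961) = √(6062795/2047) = √12410541365/2047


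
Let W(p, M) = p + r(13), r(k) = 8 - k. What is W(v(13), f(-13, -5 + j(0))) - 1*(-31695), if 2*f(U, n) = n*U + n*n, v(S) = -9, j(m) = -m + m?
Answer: 31681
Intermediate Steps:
j(m) = 0
f(U, n) = n²/2 + U*n/2 (f(U, n) = (n*U + n*n)/2 = (U*n + n²)/2 = (n² + U*n)/2 = n²/2 + U*n/2)
W(p, M) = -5 + p (W(p, M) = p + (8 - 1*13) = p + (8 - 13) = p - 5 = -5 + p)
W(v(13), f(-13, -5 + j(0))) - 1*(-31695) = (-5 - 9) - 1*(-31695) = -14 + 31695 = 31681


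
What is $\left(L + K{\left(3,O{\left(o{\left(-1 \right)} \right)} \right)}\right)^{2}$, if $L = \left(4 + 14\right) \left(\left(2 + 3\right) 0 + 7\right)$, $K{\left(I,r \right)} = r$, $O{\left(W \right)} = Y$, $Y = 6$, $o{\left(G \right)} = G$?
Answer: $17424$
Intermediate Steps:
$O{\left(W \right)} = 6$
$L = 126$ ($L = 18 \left(5 \cdot 0 + 7\right) = 18 \left(0 + 7\right) = 18 \cdot 7 = 126$)
$\left(L + K{\left(3,O{\left(o{\left(-1 \right)} \right)} \right)}\right)^{2} = \left(126 + 6\right)^{2} = 132^{2} = 17424$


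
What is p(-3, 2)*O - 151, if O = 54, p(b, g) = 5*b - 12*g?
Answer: -2257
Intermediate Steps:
p(b, g) = -12*g + 5*b
p(-3, 2)*O - 151 = (-12*2 + 5*(-3))*54 - 151 = (-24 - 15)*54 - 151 = -39*54 - 151 = -2106 - 151 = -2257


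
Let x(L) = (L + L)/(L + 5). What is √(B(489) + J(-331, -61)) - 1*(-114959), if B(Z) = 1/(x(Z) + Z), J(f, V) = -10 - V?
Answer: 114959 + √187520437842/60636 ≈ 1.1497e+5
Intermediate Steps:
x(L) = 2*L/(5 + L) (x(L) = (2*L)/(5 + L) = 2*L/(5 + L))
B(Z) = 1/(Z + 2*Z/(5 + Z)) (B(Z) = 1/(2*Z/(5 + Z) + Z) = 1/(Z + 2*Z/(5 + Z)))
√(B(489) + J(-331, -61)) - 1*(-114959) = √((5 + 489)/(489*(7 + 489)) + (-10 - 1*(-61))) - 1*(-114959) = √((1/489)*494/496 + (-10 + 61)) + 114959 = √((1/489)*(1/496)*494 + 51) + 114959 = √(247/121272 + 51) + 114959 = √(6185119/121272) + 114959 = √187520437842/60636 + 114959 = 114959 + √187520437842/60636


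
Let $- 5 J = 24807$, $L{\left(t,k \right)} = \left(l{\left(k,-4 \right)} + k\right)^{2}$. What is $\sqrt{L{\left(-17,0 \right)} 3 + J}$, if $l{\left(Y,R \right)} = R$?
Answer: $\frac{i \sqrt{122835}}{5} \approx 70.096 i$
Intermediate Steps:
$L{\left(t,k \right)} = \left(-4 + k\right)^{2}$
$J = - \frac{24807}{5}$ ($J = \left(- \frac{1}{5}\right) 24807 = - \frac{24807}{5} \approx -4961.4$)
$\sqrt{L{\left(-17,0 \right)} 3 + J} = \sqrt{\left(-4 + 0\right)^{2} \cdot 3 - \frac{24807}{5}} = \sqrt{\left(-4\right)^{2} \cdot 3 - \frac{24807}{5}} = \sqrt{16 \cdot 3 - \frac{24807}{5}} = \sqrt{48 - \frac{24807}{5}} = \sqrt{- \frac{24567}{5}} = \frac{i \sqrt{122835}}{5}$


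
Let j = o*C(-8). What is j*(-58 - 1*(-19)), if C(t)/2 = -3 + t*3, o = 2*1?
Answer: 4212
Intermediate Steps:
o = 2
C(t) = -6 + 6*t (C(t) = 2*(-3 + t*3) = 2*(-3 + 3*t) = -6 + 6*t)
j = -108 (j = 2*(-6 + 6*(-8)) = 2*(-6 - 48) = 2*(-54) = -108)
j*(-58 - 1*(-19)) = -108*(-58 - 1*(-19)) = -108*(-58 + 19) = -108*(-39) = 4212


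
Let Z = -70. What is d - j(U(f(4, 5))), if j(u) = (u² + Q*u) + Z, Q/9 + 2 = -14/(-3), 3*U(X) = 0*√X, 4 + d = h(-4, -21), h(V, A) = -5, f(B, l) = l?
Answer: 61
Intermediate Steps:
d = -9 (d = -4 - 5 = -9)
U(X) = 0 (U(X) = (0*√X)/3 = (⅓)*0 = 0)
Q = 24 (Q = -18 + 9*(-14/(-3)) = -18 + 9*(-14*(-⅓)) = -18 + 9*(14/3) = -18 + 42 = 24)
j(u) = -70 + u² + 24*u (j(u) = (u² + 24*u) - 70 = -70 + u² + 24*u)
d - j(U(f(4, 5))) = -9 - (-70 + 0² + 24*0) = -9 - (-70 + 0 + 0) = -9 - 1*(-70) = -9 + 70 = 61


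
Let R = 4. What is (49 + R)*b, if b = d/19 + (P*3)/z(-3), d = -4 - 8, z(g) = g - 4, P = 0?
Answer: -636/19 ≈ -33.474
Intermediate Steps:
z(g) = -4 + g
d = -12
b = -12/19 (b = -12/19 + (0*3)/(-4 - 3) = -12*1/19 + 0/(-7) = -12/19 + 0*(-⅐) = -12/19 + 0 = -12/19 ≈ -0.63158)
(49 + R)*b = (49 + 4)*(-12/19) = 53*(-12/19) = -636/19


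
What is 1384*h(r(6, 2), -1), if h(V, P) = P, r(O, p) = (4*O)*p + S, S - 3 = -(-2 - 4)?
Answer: -1384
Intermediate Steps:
S = 9 (S = 3 - (-2 - 4) = 3 - 1*(-6) = 3 + 6 = 9)
r(O, p) = 9 + 4*O*p (r(O, p) = (4*O)*p + 9 = 4*O*p + 9 = 9 + 4*O*p)
1384*h(r(6, 2), -1) = 1384*(-1) = -1384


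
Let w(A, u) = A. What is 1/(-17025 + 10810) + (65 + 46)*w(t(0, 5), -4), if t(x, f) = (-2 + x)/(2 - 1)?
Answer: -1379731/6215 ≈ -222.00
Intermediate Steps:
t(x, f) = -2 + x (t(x, f) = (-2 + x)/1 = (-2 + x)*1 = -2 + x)
1/(-17025 + 10810) + (65 + 46)*w(t(0, 5), -4) = 1/(-17025 + 10810) + (65 + 46)*(-2 + 0) = 1/(-6215) + 111*(-2) = -1/6215 - 222 = -1379731/6215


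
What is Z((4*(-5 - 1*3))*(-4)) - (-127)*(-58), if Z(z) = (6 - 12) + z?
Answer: -7244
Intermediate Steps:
Z(z) = -6 + z
Z((4*(-5 - 1*3))*(-4)) - (-127)*(-58) = (-6 + (4*(-5 - 1*3))*(-4)) - (-127)*(-58) = (-6 + (4*(-5 - 3))*(-4)) - 1*7366 = (-6 + (4*(-8))*(-4)) - 7366 = (-6 - 32*(-4)) - 7366 = (-6 + 128) - 7366 = 122 - 7366 = -7244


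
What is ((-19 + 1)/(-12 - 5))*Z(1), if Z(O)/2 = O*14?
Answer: 504/17 ≈ 29.647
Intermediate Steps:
Z(O) = 28*O (Z(O) = 2*(O*14) = 2*(14*O) = 28*O)
((-19 + 1)/(-12 - 5))*Z(1) = ((-19 + 1)/(-12 - 5))*(28*1) = -18/(-17)*28 = -18*(-1/17)*28 = (18/17)*28 = 504/17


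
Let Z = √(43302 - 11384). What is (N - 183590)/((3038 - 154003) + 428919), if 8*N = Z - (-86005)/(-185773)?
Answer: -272848606565/413090787536 + √31918/2223632 ≈ -0.66043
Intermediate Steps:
Z = √31918 ≈ 178.66
N = -86005/1486184 + √31918/8 (N = (√31918 - (-86005)/(-185773))/8 = (√31918 - (-86005)*(-1)/185773)/8 = (√31918 - 1*86005/185773)/8 = (√31918 - 86005/185773)/8 = (-86005/185773 + √31918)/8 = -86005/1486184 + √31918/8 ≈ 22.274)
(N - 183590)/((3038 - 154003) + 428919) = ((-86005/1486184 + √31918/8) - 183590)/((3038 - 154003) + 428919) = (-272848606565/1486184 + √31918/8)/(-150965 + 428919) = (-272848606565/1486184 + √31918/8)/277954 = (-272848606565/1486184 + √31918/8)*(1/277954) = -272848606565/413090787536 + √31918/2223632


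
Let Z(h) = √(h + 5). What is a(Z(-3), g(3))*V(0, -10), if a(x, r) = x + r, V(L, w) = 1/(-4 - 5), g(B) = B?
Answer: -⅓ - √2/9 ≈ -0.49047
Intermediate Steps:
V(L, w) = -⅑ (V(L, w) = 1/(-9) = -⅑)
Z(h) = √(5 + h)
a(x, r) = r + x
a(Z(-3), g(3))*V(0, -10) = (3 + √(5 - 3))*(-⅑) = (3 + √2)*(-⅑) = -⅓ - √2/9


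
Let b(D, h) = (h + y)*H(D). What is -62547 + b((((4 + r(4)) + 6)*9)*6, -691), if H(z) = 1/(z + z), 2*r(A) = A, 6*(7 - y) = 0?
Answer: -2251711/36 ≈ -62548.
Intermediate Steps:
y = 7 (y = 7 - 1/6*0 = 7 + 0 = 7)
r(A) = A/2
H(z) = 1/(2*z)
b(D, h) = (7 + h)/(2*D) (b(D, h) = (h + 7)*(1/(2*D)) = (7 + h)*(1/(2*D)) = (7 + h)/(2*D))
-62547 + b((((4 + r(4)) + 6)*9)*6, -691) = -62547 + (7 - 691)/(2*(((((4 + (1/2)*4) + 6)*9)*6))) = -62547 + (1/2)*(-684)/((((4 + 2) + 6)*9)*6) = -62547 + (1/2)*(-684)/(((6 + 6)*9)*6) = -62547 + (1/2)*(-684)/((12*9)*6) = -62547 + (1/2)*(-684)/(108*6) = -62547 + (1/2)*(-684)/648 = -62547 + (1/2)*(1/648)*(-684) = -62547 - 19/36 = -2251711/36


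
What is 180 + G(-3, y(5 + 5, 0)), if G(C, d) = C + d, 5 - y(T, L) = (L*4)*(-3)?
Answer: 182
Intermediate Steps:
y(T, L) = 5 + 12*L (y(T, L) = 5 - L*4*(-3) = 5 - 4*L*(-3) = 5 - (-12)*L = 5 + 12*L)
180 + G(-3, y(5 + 5, 0)) = 180 + (-3 + (5 + 12*0)) = 180 + (-3 + (5 + 0)) = 180 + (-3 + 5) = 180 + 2 = 182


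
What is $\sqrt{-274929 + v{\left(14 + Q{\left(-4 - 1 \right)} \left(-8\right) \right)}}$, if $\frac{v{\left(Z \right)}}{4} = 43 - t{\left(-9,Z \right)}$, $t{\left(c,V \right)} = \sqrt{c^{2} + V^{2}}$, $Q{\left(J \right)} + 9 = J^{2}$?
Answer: $\sqrt{-274757 - 12 \sqrt{1453}} \approx 524.61 i$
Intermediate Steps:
$Q{\left(J \right)} = -9 + J^{2}$
$t{\left(c,V \right)} = \sqrt{V^{2} + c^{2}}$
$v{\left(Z \right)} = 172 - 4 \sqrt{81 + Z^{2}}$ ($v{\left(Z \right)} = 4 \left(43 - \sqrt{Z^{2} + \left(-9\right)^{2}}\right) = 4 \left(43 - \sqrt{Z^{2} + 81}\right) = 4 \left(43 - \sqrt{81 + Z^{2}}\right) = 172 - 4 \sqrt{81 + Z^{2}}$)
$\sqrt{-274929 + v{\left(14 + Q{\left(-4 - 1 \right)} \left(-8\right) \right)}} = \sqrt{-274929 + \left(172 - 4 \sqrt{81 + \left(14 + \left(-9 + \left(-4 - 1\right)^{2}\right) \left(-8\right)\right)^{2}}\right)} = \sqrt{-274929 + \left(172 - 4 \sqrt{81 + \left(14 + \left(-9 + \left(-5\right)^{2}\right) \left(-8\right)\right)^{2}}\right)} = \sqrt{-274929 + \left(172 - 4 \sqrt{81 + \left(14 + \left(-9 + 25\right) \left(-8\right)\right)^{2}}\right)} = \sqrt{-274929 + \left(172 - 4 \sqrt{81 + \left(14 + 16 \left(-8\right)\right)^{2}}\right)} = \sqrt{-274929 + \left(172 - 4 \sqrt{81 + \left(14 - 128\right)^{2}}\right)} = \sqrt{-274929 + \left(172 - 4 \sqrt{81 + \left(-114\right)^{2}}\right)} = \sqrt{-274929 + \left(172 - 4 \sqrt{81 + 12996}\right)} = \sqrt{-274929 + \left(172 - 4 \sqrt{13077}\right)} = \sqrt{-274929 + \left(172 - 4 \cdot 3 \sqrt{1453}\right)} = \sqrt{-274929 + \left(172 - 12 \sqrt{1453}\right)} = \sqrt{-274757 - 12 \sqrt{1453}}$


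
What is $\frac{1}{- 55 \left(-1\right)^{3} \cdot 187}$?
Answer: $\frac{1}{10285} \approx 9.7229 \cdot 10^{-5}$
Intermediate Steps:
$\frac{1}{- 55 \left(-1\right)^{3} \cdot 187} = \frac{1}{\left(-55\right) \left(-1\right) 187} = \frac{1}{55 \cdot 187} = \frac{1}{10285}$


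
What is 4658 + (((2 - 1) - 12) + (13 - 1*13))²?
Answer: 4779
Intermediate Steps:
4658 + (((2 - 1) - 12) + (13 - 1*13))² = 4658 + ((1 - 12) + (13 - 13))² = 4658 + (-11 + 0)² = 4658 + (-11)² = 4658 + 121 = 4779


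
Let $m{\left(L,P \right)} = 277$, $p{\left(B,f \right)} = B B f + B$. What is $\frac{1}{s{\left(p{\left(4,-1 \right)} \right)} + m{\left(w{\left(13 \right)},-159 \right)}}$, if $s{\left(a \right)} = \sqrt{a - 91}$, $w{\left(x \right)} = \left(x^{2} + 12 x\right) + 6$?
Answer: $\frac{277}{76832} - \frac{i \sqrt{103}}{76832} \approx 0.0036053 - 0.00013209 i$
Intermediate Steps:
$p{\left(B,f \right)} = B + f B^{2}$ ($p{\left(B,f \right)} = B^{2} f + B = f B^{2} + B = B + f B^{2}$)
$w{\left(x \right)} = 6 + x^{2} + 12 x$
$s{\left(a \right)} = \sqrt{-91 + a}$
$\frac{1}{s{\left(p{\left(4,-1 \right)} \right)} + m{\left(w{\left(13 \right)},-159 \right)}} = \frac{1}{\sqrt{-91 + 4 \left(1 + 4 \left(-1\right)\right)} + 277} = \frac{1}{\sqrt{-91 + 4 \left(1 - 4\right)} + 277} = \frac{1}{\sqrt{-91 + 4 \left(-3\right)} + 277} = \frac{1}{\sqrt{-91 - 12} + 277} = \frac{1}{\sqrt{-103} + 277} = \frac{1}{i \sqrt{103} + 277} = \frac{1}{277 + i \sqrt{103}}$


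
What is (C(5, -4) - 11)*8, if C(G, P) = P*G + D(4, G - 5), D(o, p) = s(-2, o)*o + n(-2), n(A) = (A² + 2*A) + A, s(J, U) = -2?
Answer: -328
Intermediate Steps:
n(A) = A² + 3*A
D(o, p) = -2 - 2*o (D(o, p) = -2*o - 2*(3 - 2) = -2*o - 2*1 = -2*o - 2 = -2 - 2*o)
C(G, P) = -10 + G*P (C(G, P) = P*G + (-2 - 2*4) = G*P + (-2 - 8) = G*P - 10 = -10 + G*P)
(C(5, -4) - 11)*8 = ((-10 + 5*(-4)) - 11)*8 = ((-10 - 20) - 11)*8 = (-30 - 11)*8 = -41*8 = -328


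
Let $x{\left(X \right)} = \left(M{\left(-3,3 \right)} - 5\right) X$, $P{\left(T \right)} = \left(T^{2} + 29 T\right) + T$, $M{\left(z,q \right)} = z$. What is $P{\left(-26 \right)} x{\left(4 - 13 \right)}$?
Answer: $-7488$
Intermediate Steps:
$P{\left(T \right)} = T^{2} + 30 T$
$x{\left(X \right)} = - 8 X$ ($x{\left(X \right)} = \left(-3 - 5\right) X = - 8 X$)
$P{\left(-26 \right)} x{\left(4 - 13 \right)} = - 26 \left(30 - 26\right) \left(- 8 \left(4 - 13\right)\right) = \left(-26\right) 4 \left(- 8 \left(4 - 13\right)\right) = - 104 \left(\left(-8\right) \left(-9\right)\right) = \left(-104\right) 72 = -7488$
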